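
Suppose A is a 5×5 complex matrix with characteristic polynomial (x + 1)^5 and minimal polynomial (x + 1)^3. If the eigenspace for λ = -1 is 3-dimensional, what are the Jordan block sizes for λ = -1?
Block sizes for λ = -1: [3, 1, 1]

Step 1 — from the characteristic polynomial, algebraic multiplicity of λ = -1 is 5. From dim ker(A − (-1)·I) = 3, there are exactly 3 Jordan blocks for λ = -1.
Step 2 — from the minimal polynomial, the factor (x + 1)^3 tells us the largest block for λ = -1 has size 3.
Step 3 — with total size 5, 3 blocks, and largest block 3, the block sizes (in nonincreasing order) are [3, 1, 1].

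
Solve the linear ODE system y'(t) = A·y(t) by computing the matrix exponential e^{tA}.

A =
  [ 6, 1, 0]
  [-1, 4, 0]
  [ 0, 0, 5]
e^{tA} =
  [t*exp(5*t) + exp(5*t), t*exp(5*t), 0]
  [-t*exp(5*t), -t*exp(5*t) + exp(5*t), 0]
  [0, 0, exp(5*t)]

Strategy: write A = P · J · P⁻¹ where J is a Jordan canonical form, so e^{tA} = P · e^{tJ} · P⁻¹, and e^{tJ} can be computed block-by-block.

A has Jordan form
J =
  [5, 1, 0]
  [0, 5, 0]
  [0, 0, 5]
(up to reordering of blocks).

Per-block formulas:
  For a 2×2 Jordan block J_2(5): exp(t · J_2(5)) = e^(5t)·(I + t·N), where N is the 2×2 nilpotent shift.
  For a 1×1 block at λ = 5: exp(t · [5]) = [e^(5t)].

After assembling e^{tJ} and conjugating by P, we get:

e^{tA} =
  [t*exp(5*t) + exp(5*t), t*exp(5*t), 0]
  [-t*exp(5*t), -t*exp(5*t) + exp(5*t), 0]
  [0, 0, exp(5*t)]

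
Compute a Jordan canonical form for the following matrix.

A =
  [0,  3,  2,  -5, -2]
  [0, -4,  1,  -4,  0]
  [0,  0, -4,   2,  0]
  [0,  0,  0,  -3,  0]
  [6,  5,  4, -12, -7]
J_3(-4) ⊕ J_1(-3) ⊕ J_1(-3)

The characteristic polynomial is
  det(x·I − A) = x^5 + 18*x^4 + 129*x^3 + 460*x^2 + 816*x + 576 = (x + 3)^2*(x + 4)^3

Eigenvalues and multiplicities (the geometric multiplicity of λ is n − rank(A − λI), which equals the number of Jordan blocks for λ):
  λ = -4: algebraic multiplicity = 3, geometric multiplicity = 1
  λ = -3: algebraic multiplicity = 2, geometric multiplicity = 2

Determining the block sizes for each eigenvalue:
  λ = -4: one block (gm = 1), so the single block has size am = 3 → block sizes [3]
  λ = -3: gm = am = 2, so every block has size 1 → block sizes [1, 1]

Assembling the blocks gives a Jordan form
J =
  [-4,  1,  0,  0,  0]
  [ 0, -4,  1,  0,  0]
  [ 0,  0, -4,  0,  0]
  [ 0,  0,  0, -3,  0]
  [ 0,  0,  0,  0, -3]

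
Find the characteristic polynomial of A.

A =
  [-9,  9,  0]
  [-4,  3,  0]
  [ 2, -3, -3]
x^3 + 9*x^2 + 27*x + 27

Expanding det(x·I − A) (e.g. by cofactor expansion or by noting that A is similar to its Jordan form J, which has the same characteristic polynomial as A) gives
  χ_A(x) = x^3 + 9*x^2 + 27*x + 27
which factors as (x + 3)^3. The eigenvalues (with algebraic multiplicities) are λ = -3 with multiplicity 3.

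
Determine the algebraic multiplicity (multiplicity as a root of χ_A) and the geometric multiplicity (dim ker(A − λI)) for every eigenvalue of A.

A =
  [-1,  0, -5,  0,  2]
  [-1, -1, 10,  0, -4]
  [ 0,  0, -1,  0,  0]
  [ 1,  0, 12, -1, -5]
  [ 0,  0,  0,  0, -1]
λ = -1: alg = 5, geom = 2

Step 1 — factor the characteristic polynomial to read off the algebraic multiplicities:
  χ_A(x) = (x + 1)^5

Step 2 — compute geometric multiplicities via the rank-nullity identity g(λ) = n − rank(A − λI):
  rank(A − (-1)·I) = 3, so dim ker(A − (-1)·I) = n − 3 = 2

Summary:
  λ = -1: algebraic multiplicity = 5, geometric multiplicity = 2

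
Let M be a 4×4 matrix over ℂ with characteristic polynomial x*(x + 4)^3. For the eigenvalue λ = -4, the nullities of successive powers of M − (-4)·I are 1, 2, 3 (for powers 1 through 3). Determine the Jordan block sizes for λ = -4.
Block sizes for λ = -4: [3]

From the dimensions of kernels of powers, the number of Jordan blocks of size at least j is d_j − d_{j−1} where d_j = dim ker(N^j) (with d_0 = 0). Computing the differences gives [1, 1, 1].
The number of blocks of size exactly k is (#blocks of size ≥ k) − (#blocks of size ≥ k + 1), so the partition is: 1 block(s) of size 3.
In nonincreasing order the block sizes are [3].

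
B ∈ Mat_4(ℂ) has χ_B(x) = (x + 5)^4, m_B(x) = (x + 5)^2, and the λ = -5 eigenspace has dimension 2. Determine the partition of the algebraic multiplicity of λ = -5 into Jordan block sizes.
Block sizes for λ = -5: [2, 2]

Step 1 — from the characteristic polynomial, algebraic multiplicity of λ = -5 is 4. From dim ker(B − (-5)·I) = 2, there are exactly 2 Jordan blocks for λ = -5.
Step 2 — from the minimal polynomial, the factor (x + 5)^2 tells us the largest block for λ = -5 has size 2.
Step 3 — with total size 4, 2 blocks, and largest block 2, the block sizes (in nonincreasing order) are [2, 2].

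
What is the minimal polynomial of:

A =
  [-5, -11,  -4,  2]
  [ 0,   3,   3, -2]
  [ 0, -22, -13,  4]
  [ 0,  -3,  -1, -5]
x^3 + 15*x^2 + 75*x + 125

The characteristic polynomial is χ_A(x) = (x + 5)^4, so the eigenvalues are known. The minimal polynomial is
  m_A(x) = Π_λ (x − λ)^{k_λ}
where k_λ is the size of the *largest* Jordan block for λ (equivalently, the smallest k with (A − λI)^k v = 0 for every generalised eigenvector v of λ).

  λ = -5: largest Jordan block has size 3, contributing (x + 5)^3

So m_A(x) = (x + 5)^3 = x^3 + 15*x^2 + 75*x + 125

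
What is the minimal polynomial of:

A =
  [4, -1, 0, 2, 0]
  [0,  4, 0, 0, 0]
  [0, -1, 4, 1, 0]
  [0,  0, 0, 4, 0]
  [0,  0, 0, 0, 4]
x^2 - 8*x + 16

The characteristic polynomial is χ_A(x) = (x - 4)^5, so the eigenvalues are known. The minimal polynomial is
  m_A(x) = Π_λ (x − λ)^{k_λ}
where k_λ is the size of the *largest* Jordan block for λ (equivalently, the smallest k with (A − λI)^k v = 0 for every generalised eigenvector v of λ).

  λ = 4: largest Jordan block has size 2, contributing (x − 4)^2

So m_A(x) = (x - 4)^2 = x^2 - 8*x + 16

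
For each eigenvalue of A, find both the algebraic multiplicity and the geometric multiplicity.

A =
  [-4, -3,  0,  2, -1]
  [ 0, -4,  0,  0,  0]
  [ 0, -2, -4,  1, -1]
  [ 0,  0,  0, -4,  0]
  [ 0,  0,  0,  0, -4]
λ = -4: alg = 5, geom = 3

Step 1 — factor the characteristic polynomial to read off the algebraic multiplicities:
  χ_A(x) = (x + 4)^5

Step 2 — compute geometric multiplicities via the rank-nullity identity g(λ) = n − rank(A − λI):
  rank(A − (-4)·I) = 2, so dim ker(A − (-4)·I) = n − 2 = 3

Summary:
  λ = -4: algebraic multiplicity = 5, geometric multiplicity = 3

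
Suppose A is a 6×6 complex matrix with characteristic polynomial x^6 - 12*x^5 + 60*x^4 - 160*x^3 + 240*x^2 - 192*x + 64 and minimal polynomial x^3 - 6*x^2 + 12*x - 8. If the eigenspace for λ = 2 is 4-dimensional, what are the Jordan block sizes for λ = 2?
Block sizes for λ = 2: [3, 1, 1, 1]

Step 1 — from the characteristic polynomial, algebraic multiplicity of λ = 2 is 6. From dim ker(A − (2)·I) = 4, there are exactly 4 Jordan blocks for λ = 2.
Step 2 — from the minimal polynomial, the factor (x − 2)^3 tells us the largest block for λ = 2 has size 3.
Step 3 — with total size 6, 4 blocks, and largest block 3, the block sizes (in nonincreasing order) are [3, 1, 1, 1].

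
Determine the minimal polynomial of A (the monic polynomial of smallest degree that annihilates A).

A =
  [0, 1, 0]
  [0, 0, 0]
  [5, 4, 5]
x^3 - 5*x^2

The characteristic polynomial is χ_A(x) = x^2*(x - 5), so the eigenvalues are known. The minimal polynomial is
  m_A(x) = Π_λ (x − λ)^{k_λ}
where k_λ is the size of the *largest* Jordan block for λ (equivalently, the smallest k with (A − λI)^k v = 0 for every generalised eigenvector v of λ).

  λ = 0: largest Jordan block has size 2, contributing (x − 0)^2
  λ = 5: largest Jordan block has size 1, contributing (x − 5)

So m_A(x) = x^2*(x - 5) = x^3 - 5*x^2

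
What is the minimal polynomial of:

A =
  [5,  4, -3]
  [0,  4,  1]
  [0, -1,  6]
x^3 - 15*x^2 + 75*x - 125

The characteristic polynomial is χ_A(x) = (x - 5)^3, so the eigenvalues are known. The minimal polynomial is
  m_A(x) = Π_λ (x − λ)^{k_λ}
where k_λ is the size of the *largest* Jordan block for λ (equivalently, the smallest k with (A − λI)^k v = 0 for every generalised eigenvector v of λ).

  λ = 5: largest Jordan block has size 3, contributing (x − 5)^3

So m_A(x) = (x - 5)^3 = x^3 - 15*x^2 + 75*x - 125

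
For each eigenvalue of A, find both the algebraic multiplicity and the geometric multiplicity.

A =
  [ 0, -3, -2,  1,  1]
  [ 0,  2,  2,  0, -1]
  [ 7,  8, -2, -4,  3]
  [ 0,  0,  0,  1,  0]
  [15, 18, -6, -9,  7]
λ = 1: alg = 4, geom = 2; λ = 4: alg = 1, geom = 1

Step 1 — factor the characteristic polynomial to read off the algebraic multiplicities:
  χ_A(x) = (x - 4)*(x - 1)^4

Step 2 — compute geometric multiplicities via the rank-nullity identity g(λ) = n − rank(A − λI):
  rank(A − (1)·I) = 3, so dim ker(A − (1)·I) = n − 3 = 2
  rank(A − (4)·I) = 4, so dim ker(A − (4)·I) = n − 4 = 1

Summary:
  λ = 1: algebraic multiplicity = 4, geometric multiplicity = 2
  λ = 4: algebraic multiplicity = 1, geometric multiplicity = 1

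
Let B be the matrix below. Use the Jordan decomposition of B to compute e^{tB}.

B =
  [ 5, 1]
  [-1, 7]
e^{tB} =
  [-t*exp(6*t) + exp(6*t), t*exp(6*t)]
  [-t*exp(6*t), t*exp(6*t) + exp(6*t)]

Strategy: write B = P · J · P⁻¹ where J is a Jordan canonical form, so e^{tB} = P · e^{tJ} · P⁻¹, and e^{tJ} can be computed block-by-block.

B has Jordan form
J =
  [6, 1]
  [0, 6]
(up to reordering of blocks).

Per-block formulas:
  For a 2×2 Jordan block J_2(6): exp(t · J_2(6)) = e^(6t)·(I + t·N), where N is the 2×2 nilpotent shift.

After assembling e^{tJ} and conjugating by P, we get:

e^{tB} =
  [-t*exp(6*t) + exp(6*t), t*exp(6*t)]
  [-t*exp(6*t), t*exp(6*t) + exp(6*t)]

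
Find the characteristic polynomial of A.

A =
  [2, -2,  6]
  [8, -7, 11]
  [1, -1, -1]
x^3 + 6*x^2 + 12*x + 8

Expanding det(x·I − A) (e.g. by cofactor expansion or by noting that A is similar to its Jordan form J, which has the same characteristic polynomial as A) gives
  χ_A(x) = x^3 + 6*x^2 + 12*x + 8
which factors as (x + 2)^3. The eigenvalues (with algebraic multiplicities) are λ = -2 with multiplicity 3.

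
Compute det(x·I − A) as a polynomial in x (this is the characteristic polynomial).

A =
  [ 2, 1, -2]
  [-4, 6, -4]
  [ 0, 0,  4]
x^3 - 12*x^2 + 48*x - 64

Expanding det(x·I − A) (e.g. by cofactor expansion or by noting that A is similar to its Jordan form J, which has the same characteristic polynomial as A) gives
  χ_A(x) = x^3 - 12*x^2 + 48*x - 64
which factors as (x - 4)^3. The eigenvalues (with algebraic multiplicities) are λ = 4 with multiplicity 3.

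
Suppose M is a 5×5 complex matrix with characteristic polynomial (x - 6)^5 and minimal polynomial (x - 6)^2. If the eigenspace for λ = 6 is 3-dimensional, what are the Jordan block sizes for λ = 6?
Block sizes for λ = 6: [2, 2, 1]

Step 1 — from the characteristic polynomial, algebraic multiplicity of λ = 6 is 5. From dim ker(M − (6)·I) = 3, there are exactly 3 Jordan blocks for λ = 6.
Step 2 — from the minimal polynomial, the factor (x − 6)^2 tells us the largest block for λ = 6 has size 2.
Step 3 — with total size 5, 3 blocks, and largest block 2, the block sizes (in nonincreasing order) are [2, 2, 1].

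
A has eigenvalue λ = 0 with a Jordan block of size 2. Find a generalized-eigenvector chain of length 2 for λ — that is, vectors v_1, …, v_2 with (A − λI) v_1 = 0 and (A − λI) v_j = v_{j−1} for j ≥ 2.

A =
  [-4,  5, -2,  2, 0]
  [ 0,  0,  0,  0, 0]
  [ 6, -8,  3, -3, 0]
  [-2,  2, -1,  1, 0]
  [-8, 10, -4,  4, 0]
A Jordan chain for λ = 0 of length 2:
v_1 = (-4, 0, 6, -2, -8)ᵀ
v_2 = (1, 0, 0, 0, 0)ᵀ

Let N = A − (0)·I. We want v_2 with N^2 v_2 = 0 but N^1 v_2 ≠ 0; then v_{j-1} := N · v_j for j = 2, …, 2.

Pick v_2 = (1, 0, 0, 0, 0)ᵀ.
Then v_1 = N · v_2 = (-4, 0, 6, -2, -8)ᵀ.

Sanity check: (A − (0)·I) v_1 = (0, 0, 0, 0, 0)ᵀ = 0. ✓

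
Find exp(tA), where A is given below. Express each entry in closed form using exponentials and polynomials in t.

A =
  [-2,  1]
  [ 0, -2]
e^{tA} =
  [exp(-2*t), t*exp(-2*t)]
  [0, exp(-2*t)]

Strategy: write A = P · J · P⁻¹ where J is a Jordan canonical form, so e^{tA} = P · e^{tJ} · P⁻¹, and e^{tJ} can be computed block-by-block.

A has Jordan form
J =
  [-2,  1]
  [ 0, -2]
(up to reordering of blocks).

Per-block formulas:
  For a 2×2 Jordan block J_2(-2): exp(t · J_2(-2)) = e^(-2t)·(I + t·N), where N is the 2×2 nilpotent shift.

After assembling e^{tJ} and conjugating by P, we get:

e^{tA} =
  [exp(-2*t), t*exp(-2*t)]
  [0, exp(-2*t)]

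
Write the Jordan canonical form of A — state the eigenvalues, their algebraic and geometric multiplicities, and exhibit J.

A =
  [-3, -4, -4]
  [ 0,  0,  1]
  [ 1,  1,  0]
J_3(-1)

The characteristic polynomial is
  det(x·I − A) = x^3 + 3*x^2 + 3*x + 1 = (x + 1)^3

Eigenvalues and multiplicities (the geometric multiplicity of λ is n − rank(A − λI), which equals the number of Jordan blocks for λ):
  λ = -1: algebraic multiplicity = 3, geometric multiplicity = 1

Determining the block sizes for each eigenvalue:
  λ = -1: one block (gm = 1), so the single block has size am = 3 → block sizes [3]

Assembling the blocks gives a Jordan form
J =
  [-1,  1,  0]
  [ 0, -1,  1]
  [ 0,  0, -1]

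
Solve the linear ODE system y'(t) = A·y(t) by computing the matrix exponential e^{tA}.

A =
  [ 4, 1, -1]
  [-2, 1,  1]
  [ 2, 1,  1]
e^{tA} =
  [2*t*exp(2*t) + exp(2*t), t*exp(2*t), -t*exp(2*t)]
  [-2*t*exp(2*t), -t*exp(2*t) + exp(2*t), t*exp(2*t)]
  [2*t*exp(2*t), t*exp(2*t), -t*exp(2*t) + exp(2*t)]

Strategy: write A = P · J · P⁻¹ where J is a Jordan canonical form, so e^{tA} = P · e^{tJ} · P⁻¹, and e^{tJ} can be computed block-by-block.

A has Jordan form
J =
  [2, 1, 0]
  [0, 2, 0]
  [0, 0, 2]
(up to reordering of blocks).

Per-block formulas:
  For a 2×2 Jordan block J_2(2): exp(t · J_2(2)) = e^(2t)·(I + t·N), where N is the 2×2 nilpotent shift.
  For a 1×1 block at λ = 2: exp(t · [2]) = [e^(2t)].

After assembling e^{tJ} and conjugating by P, we get:

e^{tA} =
  [2*t*exp(2*t) + exp(2*t), t*exp(2*t), -t*exp(2*t)]
  [-2*t*exp(2*t), -t*exp(2*t) + exp(2*t), t*exp(2*t)]
  [2*t*exp(2*t), t*exp(2*t), -t*exp(2*t) + exp(2*t)]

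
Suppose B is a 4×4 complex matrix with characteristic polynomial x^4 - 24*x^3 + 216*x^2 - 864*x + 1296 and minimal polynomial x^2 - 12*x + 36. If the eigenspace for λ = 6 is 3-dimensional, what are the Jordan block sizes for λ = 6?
Block sizes for λ = 6: [2, 1, 1]

Step 1 — from the characteristic polynomial, algebraic multiplicity of λ = 6 is 4. From dim ker(B − (6)·I) = 3, there are exactly 3 Jordan blocks for λ = 6.
Step 2 — from the minimal polynomial, the factor (x − 6)^2 tells us the largest block for λ = 6 has size 2.
Step 3 — with total size 4, 3 blocks, and largest block 2, the block sizes (in nonincreasing order) are [2, 1, 1].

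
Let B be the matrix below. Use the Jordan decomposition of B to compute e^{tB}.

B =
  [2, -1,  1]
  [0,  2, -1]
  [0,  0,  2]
e^{tB} =
  [exp(2*t), -t*exp(2*t), t^2*exp(2*t)/2 + t*exp(2*t)]
  [0, exp(2*t), -t*exp(2*t)]
  [0, 0, exp(2*t)]

Strategy: write B = P · J · P⁻¹ where J is a Jordan canonical form, so e^{tB} = P · e^{tJ} · P⁻¹, and e^{tJ} can be computed block-by-block.

B has Jordan form
J =
  [2, 1, 0]
  [0, 2, 1]
  [0, 0, 2]
(up to reordering of blocks).

Per-block formulas:
  For a 3×3 Jordan block J_3(2): exp(t · J_3(2)) = e^(2t)·(I + t·N + (t^2/2)·N^2), where N is the 3×3 nilpotent shift.

After assembling e^{tJ} and conjugating by P, we get:

e^{tB} =
  [exp(2*t), -t*exp(2*t), t^2*exp(2*t)/2 + t*exp(2*t)]
  [0, exp(2*t), -t*exp(2*t)]
  [0, 0, exp(2*t)]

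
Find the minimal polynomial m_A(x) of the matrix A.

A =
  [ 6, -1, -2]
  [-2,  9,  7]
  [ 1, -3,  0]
x^3 - 15*x^2 + 75*x - 125

The characteristic polynomial is χ_A(x) = (x - 5)^3, so the eigenvalues are known. The minimal polynomial is
  m_A(x) = Π_λ (x − λ)^{k_λ}
where k_λ is the size of the *largest* Jordan block for λ (equivalently, the smallest k with (A − λI)^k v = 0 for every generalised eigenvector v of λ).

  λ = 5: largest Jordan block has size 3, contributing (x − 5)^3

So m_A(x) = (x - 5)^3 = x^3 - 15*x^2 + 75*x - 125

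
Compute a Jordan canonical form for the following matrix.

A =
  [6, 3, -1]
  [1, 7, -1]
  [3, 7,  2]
J_3(5)

The characteristic polynomial is
  det(x·I − A) = x^3 - 15*x^2 + 75*x - 125 = (x - 5)^3

Eigenvalues and multiplicities (the geometric multiplicity of λ is n − rank(A − λI), which equals the number of Jordan blocks for λ):
  λ = 5: algebraic multiplicity = 3, geometric multiplicity = 1

Determining the block sizes for each eigenvalue:
  λ = 5: one block (gm = 1), so the single block has size am = 3 → block sizes [3]

Assembling the blocks gives a Jordan form
J =
  [5, 1, 0]
  [0, 5, 1]
  [0, 0, 5]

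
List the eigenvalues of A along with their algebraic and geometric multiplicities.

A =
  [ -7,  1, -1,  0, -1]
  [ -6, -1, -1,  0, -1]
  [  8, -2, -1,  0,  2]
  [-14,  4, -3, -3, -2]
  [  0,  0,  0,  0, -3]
λ = -3: alg = 5, geom = 2

Step 1 — factor the characteristic polynomial to read off the algebraic multiplicities:
  χ_A(x) = (x + 3)^5

Step 2 — compute geometric multiplicities via the rank-nullity identity g(λ) = n − rank(A − λI):
  rank(A − (-3)·I) = 3, so dim ker(A − (-3)·I) = n − 3 = 2

Summary:
  λ = -3: algebraic multiplicity = 5, geometric multiplicity = 2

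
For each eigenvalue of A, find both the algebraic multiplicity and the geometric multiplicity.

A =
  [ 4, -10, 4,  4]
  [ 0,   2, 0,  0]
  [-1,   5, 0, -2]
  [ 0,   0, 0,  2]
λ = 2: alg = 4, geom = 3

Step 1 — factor the characteristic polynomial to read off the algebraic multiplicities:
  χ_A(x) = (x - 2)^4

Step 2 — compute geometric multiplicities via the rank-nullity identity g(λ) = n − rank(A − λI):
  rank(A − (2)·I) = 1, so dim ker(A − (2)·I) = n − 1 = 3

Summary:
  λ = 2: algebraic multiplicity = 4, geometric multiplicity = 3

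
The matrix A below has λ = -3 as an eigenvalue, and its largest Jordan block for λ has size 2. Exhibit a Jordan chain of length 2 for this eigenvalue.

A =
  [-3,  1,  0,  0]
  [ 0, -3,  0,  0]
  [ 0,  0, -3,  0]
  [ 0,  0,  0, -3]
A Jordan chain for λ = -3 of length 2:
v_1 = (1, 0, 0, 0)ᵀ
v_2 = (0, 1, 0, 0)ᵀ

Let N = A − (-3)·I. We want v_2 with N^2 v_2 = 0 but N^1 v_2 ≠ 0; then v_{j-1} := N · v_j for j = 2, …, 2.

Pick v_2 = (0, 1, 0, 0)ᵀ.
Then v_1 = N · v_2 = (1, 0, 0, 0)ᵀ.

Sanity check: (A − (-3)·I) v_1 = (0, 0, 0, 0)ᵀ = 0. ✓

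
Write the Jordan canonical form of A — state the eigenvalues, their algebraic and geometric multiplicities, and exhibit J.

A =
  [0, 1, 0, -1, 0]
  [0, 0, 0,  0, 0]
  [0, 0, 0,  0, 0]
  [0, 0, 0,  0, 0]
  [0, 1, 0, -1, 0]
J_2(0) ⊕ J_1(0) ⊕ J_1(0) ⊕ J_1(0)

The characteristic polynomial is
  det(x·I − A) = x^5

Eigenvalues and multiplicities (the geometric multiplicity of λ is n − rank(A − λI), which equals the number of Jordan blocks for λ):
  λ = 0: algebraic multiplicity = 5, geometric multiplicity = 4

Determining the block sizes for each eigenvalue:
  λ = 0: 4 blocks summing to 5 forces exactly one block of size 2 and the rest size 1 → block sizes [2, 1, 1, 1]

Assembling the blocks gives a Jordan form
J =
  [0, 1, 0, 0, 0]
  [0, 0, 0, 0, 0]
  [0, 0, 0, 0, 0]
  [0, 0, 0, 0, 0]
  [0, 0, 0, 0, 0]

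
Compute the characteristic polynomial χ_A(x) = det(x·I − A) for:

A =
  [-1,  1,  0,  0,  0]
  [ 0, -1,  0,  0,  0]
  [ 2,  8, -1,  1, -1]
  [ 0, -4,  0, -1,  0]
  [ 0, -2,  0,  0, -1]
x^5 + 5*x^4 + 10*x^3 + 10*x^2 + 5*x + 1

Expanding det(x·I − A) (e.g. by cofactor expansion or by noting that A is similar to its Jordan form J, which has the same characteristic polynomial as A) gives
  χ_A(x) = x^5 + 5*x^4 + 10*x^3 + 10*x^2 + 5*x + 1
which factors as (x + 1)^5. The eigenvalues (with algebraic multiplicities) are λ = -1 with multiplicity 5.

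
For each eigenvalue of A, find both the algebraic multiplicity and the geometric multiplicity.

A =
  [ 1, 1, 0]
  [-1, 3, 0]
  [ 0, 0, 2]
λ = 2: alg = 3, geom = 2

Step 1 — factor the characteristic polynomial to read off the algebraic multiplicities:
  χ_A(x) = (x - 2)^3

Step 2 — compute geometric multiplicities via the rank-nullity identity g(λ) = n − rank(A − λI):
  rank(A − (2)·I) = 1, so dim ker(A − (2)·I) = n − 1 = 2

Summary:
  λ = 2: algebraic multiplicity = 3, geometric multiplicity = 2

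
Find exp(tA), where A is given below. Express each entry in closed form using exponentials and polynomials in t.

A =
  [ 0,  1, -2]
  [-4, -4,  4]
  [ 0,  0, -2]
e^{tA} =
  [2*t*exp(-2*t) + exp(-2*t), t*exp(-2*t), -2*t*exp(-2*t)]
  [-4*t*exp(-2*t), -2*t*exp(-2*t) + exp(-2*t), 4*t*exp(-2*t)]
  [0, 0, exp(-2*t)]

Strategy: write A = P · J · P⁻¹ where J is a Jordan canonical form, so e^{tA} = P · e^{tJ} · P⁻¹, and e^{tJ} can be computed block-by-block.

A has Jordan form
J =
  [-2,  1,  0]
  [ 0, -2,  0]
  [ 0,  0, -2]
(up to reordering of blocks).

Per-block formulas:
  For a 2×2 Jordan block J_2(-2): exp(t · J_2(-2)) = e^(-2t)·(I + t·N), where N is the 2×2 nilpotent shift.
  For a 1×1 block at λ = -2: exp(t · [-2]) = [e^(-2t)].

After assembling e^{tJ} and conjugating by P, we get:

e^{tA} =
  [2*t*exp(-2*t) + exp(-2*t), t*exp(-2*t), -2*t*exp(-2*t)]
  [-4*t*exp(-2*t), -2*t*exp(-2*t) + exp(-2*t), 4*t*exp(-2*t)]
  [0, 0, exp(-2*t)]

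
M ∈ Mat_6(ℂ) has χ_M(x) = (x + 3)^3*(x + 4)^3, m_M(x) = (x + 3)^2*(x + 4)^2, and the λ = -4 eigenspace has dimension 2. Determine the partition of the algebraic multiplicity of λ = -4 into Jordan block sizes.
Block sizes for λ = -4: [2, 1]

Step 1 — from the characteristic polynomial, algebraic multiplicity of λ = -4 is 3. From dim ker(M − (-4)·I) = 2, there are exactly 2 Jordan blocks for λ = -4.
Step 2 — from the minimal polynomial, the factor (x + 4)^2 tells us the largest block for λ = -4 has size 2.
Step 3 — with total size 3, 2 blocks, and largest block 2, the block sizes (in nonincreasing order) are [2, 1].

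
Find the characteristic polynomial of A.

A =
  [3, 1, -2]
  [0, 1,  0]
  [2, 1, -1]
x^3 - 3*x^2 + 3*x - 1

Expanding det(x·I − A) (e.g. by cofactor expansion or by noting that A is similar to its Jordan form J, which has the same characteristic polynomial as A) gives
  χ_A(x) = x^3 - 3*x^2 + 3*x - 1
which factors as (x - 1)^3. The eigenvalues (with algebraic multiplicities) are λ = 1 with multiplicity 3.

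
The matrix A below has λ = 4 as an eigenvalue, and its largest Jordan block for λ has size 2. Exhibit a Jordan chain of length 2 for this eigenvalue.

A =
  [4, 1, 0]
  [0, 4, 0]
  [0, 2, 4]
A Jordan chain for λ = 4 of length 2:
v_1 = (1, 0, 2)ᵀ
v_2 = (0, 1, 0)ᵀ

Let N = A − (4)·I. We want v_2 with N^2 v_2 = 0 but N^1 v_2 ≠ 0; then v_{j-1} := N · v_j for j = 2, …, 2.

Pick v_2 = (0, 1, 0)ᵀ.
Then v_1 = N · v_2 = (1, 0, 2)ᵀ.

Sanity check: (A − (4)·I) v_1 = (0, 0, 0)ᵀ = 0. ✓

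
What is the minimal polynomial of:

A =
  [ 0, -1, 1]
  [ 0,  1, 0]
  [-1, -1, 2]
x^2 - 2*x + 1

The characteristic polynomial is χ_A(x) = (x - 1)^3, so the eigenvalues are known. The minimal polynomial is
  m_A(x) = Π_λ (x − λ)^{k_λ}
where k_λ is the size of the *largest* Jordan block for λ (equivalently, the smallest k with (A − λI)^k v = 0 for every generalised eigenvector v of λ).

  λ = 1: largest Jordan block has size 2, contributing (x − 1)^2

So m_A(x) = (x - 1)^2 = x^2 - 2*x + 1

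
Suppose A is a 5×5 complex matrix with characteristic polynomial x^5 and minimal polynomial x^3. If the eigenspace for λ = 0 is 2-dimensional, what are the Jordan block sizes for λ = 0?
Block sizes for λ = 0: [3, 2]

Step 1 — from the characteristic polynomial, algebraic multiplicity of λ = 0 is 5. From dim ker(A − (0)·I) = 2, there are exactly 2 Jordan blocks for λ = 0.
Step 2 — from the minimal polynomial, the factor (x − 0)^3 tells us the largest block for λ = 0 has size 3.
Step 3 — with total size 5, 2 blocks, and largest block 3, the block sizes (in nonincreasing order) are [3, 2].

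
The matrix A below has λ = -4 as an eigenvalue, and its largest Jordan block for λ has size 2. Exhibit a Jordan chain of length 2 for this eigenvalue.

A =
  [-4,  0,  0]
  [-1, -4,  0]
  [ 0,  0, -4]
A Jordan chain for λ = -4 of length 2:
v_1 = (0, -1, 0)ᵀ
v_2 = (1, 0, 0)ᵀ

Let N = A − (-4)·I. We want v_2 with N^2 v_2 = 0 but N^1 v_2 ≠ 0; then v_{j-1} := N · v_j for j = 2, …, 2.

Pick v_2 = (1, 0, 0)ᵀ.
Then v_1 = N · v_2 = (0, -1, 0)ᵀ.

Sanity check: (A − (-4)·I) v_1 = (0, 0, 0)ᵀ = 0. ✓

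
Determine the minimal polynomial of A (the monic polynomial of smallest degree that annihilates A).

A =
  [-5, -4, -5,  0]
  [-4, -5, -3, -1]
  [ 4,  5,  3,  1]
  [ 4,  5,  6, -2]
x^4 + 9*x^3 + 27*x^2 + 27*x

The characteristic polynomial is χ_A(x) = x*(x + 3)^3, so the eigenvalues are known. The minimal polynomial is
  m_A(x) = Π_λ (x − λ)^{k_λ}
where k_λ is the size of the *largest* Jordan block for λ (equivalently, the smallest k with (A − λI)^k v = 0 for every generalised eigenvector v of λ).

  λ = -3: largest Jordan block has size 3, contributing (x + 3)^3
  λ = 0: largest Jordan block has size 1, contributing (x − 0)

So m_A(x) = x*(x + 3)^3 = x^4 + 9*x^3 + 27*x^2 + 27*x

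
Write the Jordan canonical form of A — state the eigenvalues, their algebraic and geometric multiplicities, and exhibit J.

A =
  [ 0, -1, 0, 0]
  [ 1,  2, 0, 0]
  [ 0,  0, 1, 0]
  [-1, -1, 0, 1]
J_2(1) ⊕ J_1(1) ⊕ J_1(1)

The characteristic polynomial is
  det(x·I − A) = x^4 - 4*x^3 + 6*x^2 - 4*x + 1 = (x - 1)^4

Eigenvalues and multiplicities (the geometric multiplicity of λ is n − rank(A − λI), which equals the number of Jordan blocks for λ):
  λ = 1: algebraic multiplicity = 4, geometric multiplicity = 3

Determining the block sizes for each eigenvalue:
  λ = 1: 3 blocks summing to 4 forces exactly one block of size 2 and the rest size 1 → block sizes [2, 1, 1]

Assembling the blocks gives a Jordan form
J =
  [1, 1, 0, 0]
  [0, 1, 0, 0]
  [0, 0, 1, 0]
  [0, 0, 0, 1]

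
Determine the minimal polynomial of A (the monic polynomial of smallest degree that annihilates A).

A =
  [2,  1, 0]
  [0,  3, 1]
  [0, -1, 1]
x^3 - 6*x^2 + 12*x - 8

The characteristic polynomial is χ_A(x) = (x - 2)^3, so the eigenvalues are known. The minimal polynomial is
  m_A(x) = Π_λ (x − λ)^{k_λ}
where k_λ is the size of the *largest* Jordan block for λ (equivalently, the smallest k with (A − λI)^k v = 0 for every generalised eigenvector v of λ).

  λ = 2: largest Jordan block has size 3, contributing (x − 2)^3

So m_A(x) = (x - 2)^3 = x^3 - 6*x^2 + 12*x - 8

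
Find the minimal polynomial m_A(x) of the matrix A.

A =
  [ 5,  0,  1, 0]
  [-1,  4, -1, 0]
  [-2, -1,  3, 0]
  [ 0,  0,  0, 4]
x^3 - 12*x^2 + 48*x - 64

The characteristic polynomial is χ_A(x) = (x - 4)^4, so the eigenvalues are known. The minimal polynomial is
  m_A(x) = Π_λ (x − λ)^{k_λ}
where k_λ is the size of the *largest* Jordan block for λ (equivalently, the smallest k with (A − λI)^k v = 0 for every generalised eigenvector v of λ).

  λ = 4: largest Jordan block has size 3, contributing (x − 4)^3

So m_A(x) = (x - 4)^3 = x^3 - 12*x^2 + 48*x - 64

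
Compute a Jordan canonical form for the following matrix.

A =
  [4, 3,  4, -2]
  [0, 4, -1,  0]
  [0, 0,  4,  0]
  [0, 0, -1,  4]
J_3(4) ⊕ J_1(4)

The characteristic polynomial is
  det(x·I − A) = x^4 - 16*x^3 + 96*x^2 - 256*x + 256 = (x - 4)^4

Eigenvalues and multiplicities (the geometric multiplicity of λ is n − rank(A − λI), which equals the number of Jordan blocks for λ):
  λ = 4: algebraic multiplicity = 4, geometric multiplicity = 2

Determining the block sizes for each eigenvalue:
  λ = 4: with am = 4 and gm = 2, the partition is not yet determined (e.g. several partitions of 4 into 2 parts exist). Let N = A − (4)·I. Computing rank(N^1) = 2, rank(N^2) = 1, rank(N^3) = 0; the number of blocks of size ≥ j is rank(N^{j−1}) − rank(N^j), giving [2, 1, 1]. So we have 1 block(s) of size 3, 1 block(s) of size 1 → block sizes [3, 1]

Assembling the blocks gives a Jordan form
J =
  [4, 1, 0, 0]
  [0, 4, 1, 0]
  [0, 0, 4, 0]
  [0, 0, 0, 4]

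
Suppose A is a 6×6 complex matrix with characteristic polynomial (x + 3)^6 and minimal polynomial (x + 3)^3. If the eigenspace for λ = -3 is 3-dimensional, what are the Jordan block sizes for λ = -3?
Block sizes for λ = -3: [3, 2, 1]

Step 1 — from the characteristic polynomial, algebraic multiplicity of λ = -3 is 6. From dim ker(A − (-3)·I) = 3, there are exactly 3 Jordan blocks for λ = -3.
Step 2 — from the minimal polynomial, the factor (x + 3)^3 tells us the largest block for λ = -3 has size 3.
Step 3 — with total size 6, 3 blocks, and largest block 3, the block sizes (in nonincreasing order) are [3, 2, 1].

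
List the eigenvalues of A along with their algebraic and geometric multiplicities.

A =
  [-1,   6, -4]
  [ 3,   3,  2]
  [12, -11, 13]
λ = 5: alg = 3, geom = 1

Step 1 — factor the characteristic polynomial to read off the algebraic multiplicities:
  χ_A(x) = (x - 5)^3

Step 2 — compute geometric multiplicities via the rank-nullity identity g(λ) = n − rank(A − λI):
  rank(A − (5)·I) = 2, so dim ker(A − (5)·I) = n − 2 = 1

Summary:
  λ = 5: algebraic multiplicity = 3, geometric multiplicity = 1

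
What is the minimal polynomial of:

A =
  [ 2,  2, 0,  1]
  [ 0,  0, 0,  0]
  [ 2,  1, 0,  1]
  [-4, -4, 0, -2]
x^2

The characteristic polynomial is χ_A(x) = x^4, so the eigenvalues are known. The minimal polynomial is
  m_A(x) = Π_λ (x − λ)^{k_λ}
where k_λ is the size of the *largest* Jordan block for λ (equivalently, the smallest k with (A − λI)^k v = 0 for every generalised eigenvector v of λ).

  λ = 0: largest Jordan block has size 2, contributing (x − 0)^2

So m_A(x) = x^2 = x^2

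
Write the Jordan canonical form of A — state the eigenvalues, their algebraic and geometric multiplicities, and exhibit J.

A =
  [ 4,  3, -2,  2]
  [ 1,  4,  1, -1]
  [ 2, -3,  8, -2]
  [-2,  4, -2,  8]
J_3(6) ⊕ J_1(6)

The characteristic polynomial is
  det(x·I − A) = x^4 - 24*x^3 + 216*x^2 - 864*x + 1296 = (x - 6)^4

Eigenvalues and multiplicities (the geometric multiplicity of λ is n − rank(A − λI), which equals the number of Jordan blocks for λ):
  λ = 6: algebraic multiplicity = 4, geometric multiplicity = 2

Determining the block sizes for each eigenvalue:
  λ = 6: with am = 4 and gm = 2, the partition is not yet determined (e.g. several partitions of 4 into 2 parts exist). Let N = A − (6)·I. Computing rank(N^1) = 2, rank(N^2) = 1, rank(N^3) = 0; the number of blocks of size ≥ j is rank(N^{j−1}) − rank(N^j), giving [2, 1, 1]. So we have 1 block(s) of size 3, 1 block(s) of size 1 → block sizes [3, 1]

Assembling the blocks gives a Jordan form
J =
  [6, 1, 0, 0]
  [0, 6, 1, 0]
  [0, 0, 6, 0]
  [0, 0, 0, 6]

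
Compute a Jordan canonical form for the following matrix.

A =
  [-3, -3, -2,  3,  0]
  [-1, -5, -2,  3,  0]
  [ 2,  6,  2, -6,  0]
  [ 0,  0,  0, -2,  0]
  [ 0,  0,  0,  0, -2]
J_2(-2) ⊕ J_1(-2) ⊕ J_1(-2) ⊕ J_1(-2)

The characteristic polynomial is
  det(x·I − A) = x^5 + 10*x^4 + 40*x^3 + 80*x^2 + 80*x + 32 = (x + 2)^5

Eigenvalues and multiplicities (the geometric multiplicity of λ is n − rank(A − λI), which equals the number of Jordan blocks for λ):
  λ = -2: algebraic multiplicity = 5, geometric multiplicity = 4

Determining the block sizes for each eigenvalue:
  λ = -2: 4 blocks summing to 5 forces exactly one block of size 2 and the rest size 1 → block sizes [2, 1, 1, 1]

Assembling the blocks gives a Jordan form
J =
  [-2,  1,  0,  0,  0]
  [ 0, -2,  0,  0,  0]
  [ 0,  0, -2,  0,  0]
  [ 0,  0,  0, -2,  0]
  [ 0,  0,  0,  0, -2]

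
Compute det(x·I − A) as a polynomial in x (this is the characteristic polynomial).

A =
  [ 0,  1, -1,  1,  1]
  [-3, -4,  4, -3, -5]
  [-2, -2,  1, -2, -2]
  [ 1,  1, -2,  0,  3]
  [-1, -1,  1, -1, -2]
x^5 + 5*x^4 + 10*x^3 + 10*x^2 + 5*x + 1

Expanding det(x·I − A) (e.g. by cofactor expansion or by noting that A is similar to its Jordan form J, which has the same characteristic polynomial as A) gives
  χ_A(x) = x^5 + 5*x^4 + 10*x^3 + 10*x^2 + 5*x + 1
which factors as (x + 1)^5. The eigenvalues (with algebraic multiplicities) are λ = -1 with multiplicity 5.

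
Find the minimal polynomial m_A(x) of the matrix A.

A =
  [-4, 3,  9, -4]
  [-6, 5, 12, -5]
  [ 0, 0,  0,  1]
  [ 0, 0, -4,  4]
x^4 - 5*x^3 + 6*x^2 + 4*x - 8

The characteristic polynomial is χ_A(x) = (x - 2)^3*(x + 1), so the eigenvalues are known. The minimal polynomial is
  m_A(x) = Π_λ (x − λ)^{k_λ}
where k_λ is the size of the *largest* Jordan block for λ (equivalently, the smallest k with (A − λI)^k v = 0 for every generalised eigenvector v of λ).

  λ = -1: largest Jordan block has size 1, contributing (x + 1)
  λ = 2: largest Jordan block has size 3, contributing (x − 2)^3

So m_A(x) = (x - 2)^3*(x + 1) = x^4 - 5*x^3 + 6*x^2 + 4*x - 8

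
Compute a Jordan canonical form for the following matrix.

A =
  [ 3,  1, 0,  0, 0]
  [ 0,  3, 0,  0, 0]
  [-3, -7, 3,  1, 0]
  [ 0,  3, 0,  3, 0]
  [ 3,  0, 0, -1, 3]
J_2(3) ⊕ J_2(3) ⊕ J_1(3)

The characteristic polynomial is
  det(x·I − A) = x^5 - 15*x^4 + 90*x^3 - 270*x^2 + 405*x - 243 = (x - 3)^5

Eigenvalues and multiplicities (the geometric multiplicity of λ is n − rank(A − λI), which equals the number of Jordan blocks for λ):
  λ = 3: algebraic multiplicity = 5, geometric multiplicity = 3

Determining the block sizes for each eigenvalue:
  λ = 3: with am = 5 and gm = 3, the partition is not yet determined (e.g. several partitions of 5 into 3 parts exist). Let N = A − (3)·I. Computing rank(N^1) = 2, rank(N^2) = 0; the number of blocks of size ≥ j is rank(N^{j−1}) − rank(N^j), giving [3, 2]. So we have 2 block(s) of size 2, 1 block(s) of size 1 → block sizes [2, 2, 1]

Assembling the blocks gives a Jordan form
J =
  [3, 1, 0, 0, 0]
  [0, 3, 0, 0, 0]
  [0, 0, 3, 1, 0]
  [0, 0, 0, 3, 0]
  [0, 0, 0, 0, 3]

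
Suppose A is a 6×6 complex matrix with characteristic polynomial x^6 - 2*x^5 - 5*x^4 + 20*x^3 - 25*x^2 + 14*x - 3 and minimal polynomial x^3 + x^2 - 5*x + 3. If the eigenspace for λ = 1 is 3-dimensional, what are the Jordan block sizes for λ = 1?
Block sizes for λ = 1: [2, 2, 1]

Step 1 — from the characteristic polynomial, algebraic multiplicity of λ = 1 is 5. From dim ker(A − (1)·I) = 3, there are exactly 3 Jordan blocks for λ = 1.
Step 2 — from the minimal polynomial, the factor (x − 1)^2 tells us the largest block for λ = 1 has size 2.
Step 3 — with total size 5, 3 blocks, and largest block 2, the block sizes (in nonincreasing order) are [2, 2, 1].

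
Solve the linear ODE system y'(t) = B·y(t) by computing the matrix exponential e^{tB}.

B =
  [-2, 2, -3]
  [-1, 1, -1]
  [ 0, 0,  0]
e^{tB} =
  [-1 + 2*exp(-t), 2 - 2*exp(-t), t - 4 + 4*exp(-t)]
  [-1 + exp(-t), 2 - exp(-t), t - 2 + 2*exp(-t)]
  [0, 0, 1]

Strategy: write B = P · J · P⁻¹ where J is a Jordan canonical form, so e^{tB} = P · e^{tJ} · P⁻¹, and e^{tJ} can be computed block-by-block.

B has Jordan form
J =
  [-1, 0, 0]
  [ 0, 0, 1]
  [ 0, 0, 0]
(up to reordering of blocks).

Per-block formulas:
  For a 1×1 block at λ = -1: exp(t · [-1]) = [e^(-1t)].
  For a 2×2 Jordan block J_2(0): exp(t · J_2(0)) = e^(0t)·(I + t·N), where N is the 2×2 nilpotent shift.

After assembling e^{tJ} and conjugating by P, we get:

e^{tB} =
  [-1 + 2*exp(-t), 2 - 2*exp(-t), t - 4 + 4*exp(-t)]
  [-1 + exp(-t), 2 - exp(-t), t - 2 + 2*exp(-t)]
  [0, 0, 1]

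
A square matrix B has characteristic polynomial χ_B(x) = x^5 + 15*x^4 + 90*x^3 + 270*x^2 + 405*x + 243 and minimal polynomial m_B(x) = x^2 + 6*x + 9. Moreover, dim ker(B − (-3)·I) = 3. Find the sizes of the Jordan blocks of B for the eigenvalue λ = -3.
Block sizes for λ = -3: [2, 2, 1]

Step 1 — from the characteristic polynomial, algebraic multiplicity of λ = -3 is 5. From dim ker(B − (-3)·I) = 3, there are exactly 3 Jordan blocks for λ = -3.
Step 2 — from the minimal polynomial, the factor (x + 3)^2 tells us the largest block for λ = -3 has size 2.
Step 3 — with total size 5, 3 blocks, and largest block 2, the block sizes (in nonincreasing order) are [2, 2, 1].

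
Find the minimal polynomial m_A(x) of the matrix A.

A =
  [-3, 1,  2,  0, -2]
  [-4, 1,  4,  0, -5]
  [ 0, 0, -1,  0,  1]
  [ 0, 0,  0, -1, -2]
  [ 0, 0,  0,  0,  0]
x^3 + 2*x^2 + x

The characteristic polynomial is χ_A(x) = x*(x + 1)^4, so the eigenvalues are known. The minimal polynomial is
  m_A(x) = Π_λ (x − λ)^{k_λ}
where k_λ is the size of the *largest* Jordan block for λ (equivalently, the smallest k with (A − λI)^k v = 0 for every generalised eigenvector v of λ).

  λ = -1: largest Jordan block has size 2, contributing (x + 1)^2
  λ = 0: largest Jordan block has size 1, contributing (x − 0)

So m_A(x) = x*(x + 1)^2 = x^3 + 2*x^2 + x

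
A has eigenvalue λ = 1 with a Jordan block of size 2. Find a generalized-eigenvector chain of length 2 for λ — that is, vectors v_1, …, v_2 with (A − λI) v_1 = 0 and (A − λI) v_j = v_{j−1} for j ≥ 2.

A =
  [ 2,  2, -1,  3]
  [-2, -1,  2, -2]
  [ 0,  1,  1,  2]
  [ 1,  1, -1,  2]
A Jordan chain for λ = 1 of length 2:
v_1 = (1, -2, 0, 1)ᵀ
v_2 = (1, 0, 0, 0)ᵀ

Let N = A − (1)·I. We want v_2 with N^2 v_2 = 0 but N^1 v_2 ≠ 0; then v_{j-1} := N · v_j for j = 2, …, 2.

Pick v_2 = (1, 0, 0, 0)ᵀ.
Then v_1 = N · v_2 = (1, -2, 0, 1)ᵀ.

Sanity check: (A − (1)·I) v_1 = (0, 0, 0, 0)ᵀ = 0. ✓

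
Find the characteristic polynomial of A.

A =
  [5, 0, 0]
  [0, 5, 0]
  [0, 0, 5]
x^3 - 15*x^2 + 75*x - 125

Expanding det(x·I − A) (e.g. by cofactor expansion or by noting that A is similar to its Jordan form J, which has the same characteristic polynomial as A) gives
  χ_A(x) = x^3 - 15*x^2 + 75*x - 125
which factors as (x - 5)^3. The eigenvalues (with algebraic multiplicities) are λ = 5 with multiplicity 3.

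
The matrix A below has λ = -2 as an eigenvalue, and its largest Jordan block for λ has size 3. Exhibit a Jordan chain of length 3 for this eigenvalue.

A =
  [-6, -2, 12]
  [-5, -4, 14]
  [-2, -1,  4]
A Jordan chain for λ = -2 of length 3:
v_1 = (2, 2, 1)ᵀ
v_2 = (-4, -5, -2)ᵀ
v_3 = (1, 0, 0)ᵀ

Let N = A − (-2)·I. We want v_3 with N^3 v_3 = 0 but N^2 v_3 ≠ 0; then v_{j-1} := N · v_j for j = 3, …, 2.

Pick v_3 = (1, 0, 0)ᵀ.
Then v_2 = N · v_3 = (-4, -5, -2)ᵀ.
Then v_1 = N · v_2 = (2, 2, 1)ᵀ.

Sanity check: (A − (-2)·I) v_1 = (0, 0, 0)ᵀ = 0. ✓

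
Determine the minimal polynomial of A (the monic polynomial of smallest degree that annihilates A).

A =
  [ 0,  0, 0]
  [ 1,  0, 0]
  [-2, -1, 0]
x^3

The characteristic polynomial is χ_A(x) = x^3, so the eigenvalues are known. The minimal polynomial is
  m_A(x) = Π_λ (x − λ)^{k_λ}
where k_λ is the size of the *largest* Jordan block for λ (equivalently, the smallest k with (A − λI)^k v = 0 for every generalised eigenvector v of λ).

  λ = 0: largest Jordan block has size 3, contributing (x − 0)^3

So m_A(x) = x^3 = x^3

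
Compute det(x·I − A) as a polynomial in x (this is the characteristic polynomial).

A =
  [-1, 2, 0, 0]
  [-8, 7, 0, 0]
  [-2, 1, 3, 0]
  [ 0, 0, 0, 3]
x^4 - 12*x^3 + 54*x^2 - 108*x + 81

Expanding det(x·I − A) (e.g. by cofactor expansion or by noting that A is similar to its Jordan form J, which has the same characteristic polynomial as A) gives
  χ_A(x) = x^4 - 12*x^3 + 54*x^2 - 108*x + 81
which factors as (x - 3)^4. The eigenvalues (with algebraic multiplicities) are λ = 3 with multiplicity 4.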